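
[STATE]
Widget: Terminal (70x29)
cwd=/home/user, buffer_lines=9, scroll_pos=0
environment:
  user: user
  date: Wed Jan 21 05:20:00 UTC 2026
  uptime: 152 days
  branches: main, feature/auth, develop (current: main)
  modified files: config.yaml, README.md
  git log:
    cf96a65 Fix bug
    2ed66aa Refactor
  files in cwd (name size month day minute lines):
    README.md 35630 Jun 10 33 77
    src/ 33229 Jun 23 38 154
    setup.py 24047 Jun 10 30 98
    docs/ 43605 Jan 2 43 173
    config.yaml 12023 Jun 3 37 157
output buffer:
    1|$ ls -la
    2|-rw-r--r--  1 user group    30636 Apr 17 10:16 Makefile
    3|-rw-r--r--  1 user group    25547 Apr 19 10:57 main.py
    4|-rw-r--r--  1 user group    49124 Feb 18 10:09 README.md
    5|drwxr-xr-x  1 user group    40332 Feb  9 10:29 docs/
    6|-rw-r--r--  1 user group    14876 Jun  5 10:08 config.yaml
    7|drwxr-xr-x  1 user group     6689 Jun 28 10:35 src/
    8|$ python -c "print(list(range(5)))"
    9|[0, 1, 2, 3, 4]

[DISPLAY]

$ ls -la                                                              
-rw-r--r--  1 user group    30636 Apr 17 10:16 Makefile               
-rw-r--r--  1 user group    25547 Apr 19 10:57 main.py                
-rw-r--r--  1 user group    49124 Feb 18 10:09 README.md              
drwxr-xr-x  1 user group    40332 Feb  9 10:29 docs/                  
-rw-r--r--  1 user group    14876 Jun  5 10:08 config.yaml            
drwxr-xr-x  1 user group     6689 Jun 28 10:35 src/                   
$ python -c "print(list(range(5)))"                                   
[0, 1, 2, 3, 4]                                                       
$ █                                                                   
                                                                      
                                                                      
                                                                      
                                                                      
                                                                      
                                                                      
                                                                      
                                                                      
                                                                      
                                                                      
                                                                      
                                                                      
                                                                      
                                                                      
                                                                      
                                                                      
                                                                      
                                                                      
                                                                      


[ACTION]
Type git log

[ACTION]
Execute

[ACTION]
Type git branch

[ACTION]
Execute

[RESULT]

$ ls -la                                                              
-rw-r--r--  1 user group    30636 Apr 17 10:16 Makefile               
-rw-r--r--  1 user group    25547 Apr 19 10:57 main.py                
-rw-r--r--  1 user group    49124 Feb 18 10:09 README.md              
drwxr-xr-x  1 user group    40332 Feb  9 10:29 docs/                  
-rw-r--r--  1 user group    14876 Jun  5 10:08 config.yaml            
drwxr-xr-x  1 user group     6689 Jun 28 10:35 src/                   
$ python -c "print(list(range(5)))"                                   
[0, 1, 2, 3, 4]                                                       
$ git log                                                             
cf96a65 Fix bug                                                       
2ed66aa Refactor                                                      
$ git branch                                                          
* main                                                                
  feature/auth                                                        
  develop                                                             
$ █                                                                   
                                                                      
                                                                      
                                                                      
                                                                      
                                                                      
                                                                      
                                                                      
                                                                      
                                                                      
                                                                      
                                                                      
                                                                      


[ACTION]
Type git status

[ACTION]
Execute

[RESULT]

$ ls -la                                                              
-rw-r--r--  1 user group    30636 Apr 17 10:16 Makefile               
-rw-r--r--  1 user group    25547 Apr 19 10:57 main.py                
-rw-r--r--  1 user group    49124 Feb 18 10:09 README.md              
drwxr-xr-x  1 user group    40332 Feb  9 10:29 docs/                  
-rw-r--r--  1 user group    14876 Jun  5 10:08 config.yaml            
drwxr-xr-x  1 user group     6689 Jun 28 10:35 src/                   
$ python -c "print(list(range(5)))"                                   
[0, 1, 2, 3, 4]                                                       
$ git log                                                             
cf96a65 Fix bug                                                       
2ed66aa Refactor                                                      
$ git branch                                                          
* main                                                                
  feature/auth                                                        
  develop                                                             
$ git status                                                          
On branch main                                                        
Changes not staged for commit:                                        
                                                                      
        modified:   config.yaml                                       
        modified:   README.md                                         
$ █                                                                   
                                                                      
                                                                      
                                                                      
                                                                      
                                                                      
                                                                      


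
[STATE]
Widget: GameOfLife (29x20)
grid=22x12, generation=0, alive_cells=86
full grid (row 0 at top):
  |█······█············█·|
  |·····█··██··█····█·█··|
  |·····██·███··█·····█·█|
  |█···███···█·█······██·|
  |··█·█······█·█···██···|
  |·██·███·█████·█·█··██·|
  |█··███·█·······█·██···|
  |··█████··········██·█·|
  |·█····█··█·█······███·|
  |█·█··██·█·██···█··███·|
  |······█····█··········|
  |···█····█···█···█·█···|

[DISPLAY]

Gen: 0                       
█······█············█·       
·····█··██··█····█·█··       
·····██·███··█·····█·█       
█···███···█·█······██·       
··█·█······█·█···██···       
·██·███·█████·█·█··██·       
█··███·█·······█·██···       
··█████··········██·█·       
·█····█··█·█······███·       
█·█··██·█·██···█··███·       
······█····█··········       
···█····█···█···█·█···       
                             
                             
                             
                             
                             
                             
                             


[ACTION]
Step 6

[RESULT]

Gen: 6                       
······█···············       
······███·············       
······█·██···█·····███       
·······█··█··█········       
██·█·····█·········███       
█··█···█·█····███·····       
█·██··█·█·····███·····       
█·····█··█·····█······       
█····█··█·············       
·█···██·██············       
·····██···█···········       
·······██·█···········       
                             
                             
                             
                             
                             
                             
                             


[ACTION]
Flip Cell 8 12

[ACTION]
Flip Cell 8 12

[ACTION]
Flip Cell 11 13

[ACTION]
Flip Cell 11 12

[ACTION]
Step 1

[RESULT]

Gen: 7                       
······█···············       
·····██·██··········█·       
······█··█··········█·       
·······█··█···········       
███······██···██····█·       
█··██··█·█····█·█···█·       
█·██··█·██············       
█····██·██····███·····       
██···█··█·············       
····█···██············       
·····█····██··········       
······██·█·█··········       
                             
                             
                             
                             
                             
                             
                             


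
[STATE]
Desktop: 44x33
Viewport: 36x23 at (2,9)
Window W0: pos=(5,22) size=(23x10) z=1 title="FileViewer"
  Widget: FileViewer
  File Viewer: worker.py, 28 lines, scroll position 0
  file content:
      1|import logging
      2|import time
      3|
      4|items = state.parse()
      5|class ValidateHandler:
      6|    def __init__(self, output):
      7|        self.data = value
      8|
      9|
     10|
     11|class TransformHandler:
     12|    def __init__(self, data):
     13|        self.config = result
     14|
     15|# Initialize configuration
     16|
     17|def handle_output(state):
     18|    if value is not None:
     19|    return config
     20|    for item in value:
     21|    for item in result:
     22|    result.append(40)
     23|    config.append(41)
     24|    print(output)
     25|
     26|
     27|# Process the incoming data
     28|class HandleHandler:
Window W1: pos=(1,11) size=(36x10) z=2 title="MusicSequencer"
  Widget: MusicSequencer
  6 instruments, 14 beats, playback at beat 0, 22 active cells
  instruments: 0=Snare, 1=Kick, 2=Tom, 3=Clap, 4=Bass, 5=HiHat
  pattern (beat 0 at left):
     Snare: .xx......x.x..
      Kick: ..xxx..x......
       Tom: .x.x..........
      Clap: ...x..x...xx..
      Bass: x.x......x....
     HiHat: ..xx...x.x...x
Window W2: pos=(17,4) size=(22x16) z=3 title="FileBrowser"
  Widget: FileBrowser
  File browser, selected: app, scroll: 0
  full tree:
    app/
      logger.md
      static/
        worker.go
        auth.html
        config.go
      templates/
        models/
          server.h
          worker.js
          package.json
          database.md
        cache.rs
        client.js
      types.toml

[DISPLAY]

               ┃    [+] static/     
               ┃    [+] templates/  
━━━━━━━━━━━━━━━┃    types.toml      
 MusicSequencer┃                    
───────────────┃                    
      ▼12345678┃                    
 Snare·██······┃                    
  Kick··███··█·┃                    
   Tom·█·█·····┃                    
  Clap···█··█··┃                    
  Bass█·█······┗━━━━━━━━━━━━━━━━━━━━
━━━━━━━━━━━━━━━━━━━━━━━━━━━━━━━━━━┛ 
                                    
   ┏━━━━━━━━━━━━━━━━━━━━━┓          
   ┃ FileViewer          ┃          
   ┠─────────────────────┨          
   ┃import logging      ▲┃          
   ┃import time         █┃          
   ┃                    ░┃          
   ┃items = state.parse(░┃          
   ┃class ValidateHandle░┃          
   ┃    def __init__(sel▼┃          
   ┗━━━━━━━━━━━━━━━━━━━━━┛          


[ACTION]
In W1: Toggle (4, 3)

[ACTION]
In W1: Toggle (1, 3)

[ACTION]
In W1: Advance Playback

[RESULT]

               ┃    [+] static/     
               ┃    [+] templates/  
━━━━━━━━━━━━━━━┃    types.toml      
 MusicSequencer┃                    
───────────────┃                    
      0▼2345678┃                    
 Snare·██······┃                    
  Kick··█·█··█·┃                    
   Tom·█·█·····┃                    
  Clap···█··█··┃                    
  Bass█·██·····┗━━━━━━━━━━━━━━━━━━━━
━━━━━━━━━━━━━━━━━━━━━━━━━━━━━━━━━━┛ 
                                    
   ┏━━━━━━━━━━━━━━━━━━━━━┓          
   ┃ FileViewer          ┃          
   ┠─────────────────────┨          
   ┃import logging      ▲┃          
   ┃import time         █┃          
   ┃                    ░┃          
   ┃items = state.parse(░┃          
   ┃class ValidateHandle░┃          
   ┃    def __init__(sel▼┃          
   ┗━━━━━━━━━━━━━━━━━━━━━┛          


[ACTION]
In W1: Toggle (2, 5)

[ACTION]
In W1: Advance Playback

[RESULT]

               ┃    [+] static/     
               ┃    [+] templates/  
━━━━━━━━━━━━━━━┃    types.toml      
 MusicSequencer┃                    
───────────────┃                    
      01▼345678┃                    
 Snare·██······┃                    
  Kick··█·█··█·┃                    
   Tom·█·█·█···┃                    
  Clap···█··█··┃                    
  Bass█·██·····┗━━━━━━━━━━━━━━━━━━━━
━━━━━━━━━━━━━━━━━━━━━━━━━━━━━━━━━━┛ 
                                    
   ┏━━━━━━━━━━━━━━━━━━━━━┓          
   ┃ FileViewer          ┃          
   ┠─────────────────────┨          
   ┃import logging      ▲┃          
   ┃import time         █┃          
   ┃                    ░┃          
   ┃items = state.parse(░┃          
   ┃class ValidateHandle░┃          
   ┃    def __init__(sel▼┃          
   ┗━━━━━━━━━━━━━━━━━━━━━┛          


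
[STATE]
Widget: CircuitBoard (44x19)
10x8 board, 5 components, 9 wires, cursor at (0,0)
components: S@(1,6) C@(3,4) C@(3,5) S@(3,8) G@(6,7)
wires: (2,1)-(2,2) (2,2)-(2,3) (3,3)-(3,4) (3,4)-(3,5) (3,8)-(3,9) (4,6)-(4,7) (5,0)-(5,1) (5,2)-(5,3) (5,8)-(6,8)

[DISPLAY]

   0 1 2 3 4 5 6 7 8 9                      
0  [.]                                      
                                            
1                           S               
                                            
2       · ─ · ─ ·                           
                                            
3               · ─ C ─ C           S ─ ·   
                                            
4                           · ─ ·           
                                            
5   · ─ ·   · ─ ·                   ·       
                                    │       
6                               G   ·       
                                            
7                                           
Cursor: (0,0)                               
                                            
                                            


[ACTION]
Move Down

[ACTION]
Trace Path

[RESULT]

   0 1 2 3 4 5 6 7 8 9                      
0                                           
                                            
1  [.]                      S               
                                            
2       · ─ · ─ ·                           
                                            
3               · ─ C ─ C           S ─ ·   
                                            
4                           · ─ ·           
                                            
5   · ─ ·   · ─ ·                   ·       
                                    │       
6                               G   ·       
                                            
7                                           
Cursor: (1,0)  Trace: No connections        
                                            
                                            


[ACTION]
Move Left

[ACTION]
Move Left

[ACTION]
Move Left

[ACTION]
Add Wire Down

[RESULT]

   0 1 2 3 4 5 6 7 8 9                      
0                                           
                                            
1  [.]                      S               
    │                                       
2   ·   · ─ · ─ ·                           
                                            
3               · ─ C ─ C           S ─ ·   
                                            
4                           · ─ ·           
                                            
5   · ─ ·   · ─ ·                   ·       
                                    │       
6                               G   ·       
                                            
7                                           
Cursor: (1,0)  Trace: No connections        
                                            
                                            


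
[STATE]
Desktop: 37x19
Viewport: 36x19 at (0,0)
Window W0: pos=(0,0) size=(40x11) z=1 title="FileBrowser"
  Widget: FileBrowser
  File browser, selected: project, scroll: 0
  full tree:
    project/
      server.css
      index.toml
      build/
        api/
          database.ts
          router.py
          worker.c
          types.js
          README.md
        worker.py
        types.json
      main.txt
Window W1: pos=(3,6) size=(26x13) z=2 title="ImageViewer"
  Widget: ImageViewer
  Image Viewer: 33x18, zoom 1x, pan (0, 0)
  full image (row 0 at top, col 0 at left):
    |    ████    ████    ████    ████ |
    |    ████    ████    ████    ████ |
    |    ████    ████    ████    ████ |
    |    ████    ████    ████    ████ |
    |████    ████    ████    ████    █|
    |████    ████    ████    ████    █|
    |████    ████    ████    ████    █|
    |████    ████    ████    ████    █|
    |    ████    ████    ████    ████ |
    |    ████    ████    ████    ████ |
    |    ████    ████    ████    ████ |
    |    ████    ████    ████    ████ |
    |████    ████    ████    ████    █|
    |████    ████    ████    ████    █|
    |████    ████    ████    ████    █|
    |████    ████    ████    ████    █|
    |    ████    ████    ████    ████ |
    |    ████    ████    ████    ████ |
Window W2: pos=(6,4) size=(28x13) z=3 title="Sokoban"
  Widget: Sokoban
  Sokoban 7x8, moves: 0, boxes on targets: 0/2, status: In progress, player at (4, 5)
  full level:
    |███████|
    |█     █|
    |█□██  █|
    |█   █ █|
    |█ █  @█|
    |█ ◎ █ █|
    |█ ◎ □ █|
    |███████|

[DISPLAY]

┏━━━━━━━━━━━━━━━━━━━━━━━━━━━━━━━━━━━
┃ FileBrowser                       
┠───────────────────────────────────
┃> [-] project/                     
┃    s┏━━━━━━━━━━━━━━━━━━━━━━━━━━┓  
┃    i┃ Sokoban                  ┃  
┃  ┏━━┠──────────────────────────┨  
┃  ┃ I┃███████                   ┃  
┃  ┠──┃█     █                   ┃  
┃  ┃  ┃█□██  █                   ┃  
┗━━┃  ┃█   █ █                   ┃━━
   ┃  ┃█ █  @█                   ┃  
   ┃  ┃█ ◎ █ █                   ┃  
   ┃██┃█ ◎ □ █                   ┃  
   ┃██┃███████                   ┃  
   ┃██┃Moves: 0  0/2             ┃  
   ┃██┗━━━━━━━━━━━━━━━━━━━━━━━━━━┛  
   ┃    ████    ████    ████┃       
   ┗━━━━━━━━━━━━━━━━━━━━━━━━┛       


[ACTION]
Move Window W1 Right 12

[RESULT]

┏━━━━━━━━━━━━━━━━━━━━━━━━━━━━━━━━━━━
┃ FileBrowser                       
┠───────────────────────────────────
┃> [-] project/                     
┃    s┏━━━━━━━━━━━━━━━━━━━━━━━━━━┓  
┃    i┃ Sokoban                  ┃  
┃    [┠──────────────────────────┨━━
┃    m┃███████                   ┃  
┃     ┃█     █                   ┃──
┃     ┃█□██  █                   ┃██
┗━━━━━┃█   █ █                   ┃██
      ┃█ █  @█                   ┃██
      ┃█ ◎ █ █                   ┃██
      ┃█ ◎ □ █                   ┃  
      ┃███████                   ┃  
      ┃Moves: 0  0/2             ┃  
      ┗━━━━━━━━━━━━━━━━━━━━━━━━━━┛  
           ┃    ████    ████    ████
           ┗━━━━━━━━━━━━━━━━━━━━━━━━


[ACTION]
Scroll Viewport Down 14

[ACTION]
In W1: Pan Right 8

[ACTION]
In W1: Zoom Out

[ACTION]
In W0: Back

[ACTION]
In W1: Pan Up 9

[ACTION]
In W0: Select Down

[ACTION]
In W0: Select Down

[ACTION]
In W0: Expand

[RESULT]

┏━━━━━━━━━━━━━━━━━━━━━━━━━━━━━━━━━━━
┃ FileBrowser                       
┠───────────────────────────────────
┃  [-] project/                     
┃    s┏━━━━━━━━━━━━━━━━━━━━━━━━━━┓  
┃  > i┃ Sokoban                  ┃  
┃    [┠──────────────────────────┨━━
┃    m┃███████                   ┃  
┃     ┃█     █                   ┃──
┃     ┃█□██  █                   ┃██
┗━━━━━┃█   █ █                   ┃██
      ┃█ █  @█                   ┃██
      ┃█ ◎ █ █                   ┃██
      ┃█ ◎ □ █                   ┃  
      ┃███████                   ┃  
      ┃Moves: 0  0/2             ┃  
      ┗━━━━━━━━━━━━━━━━━━━━━━━━━━┛  
           ┃    ████    ████    ████
           ┗━━━━━━━━━━━━━━━━━━━━━━━━


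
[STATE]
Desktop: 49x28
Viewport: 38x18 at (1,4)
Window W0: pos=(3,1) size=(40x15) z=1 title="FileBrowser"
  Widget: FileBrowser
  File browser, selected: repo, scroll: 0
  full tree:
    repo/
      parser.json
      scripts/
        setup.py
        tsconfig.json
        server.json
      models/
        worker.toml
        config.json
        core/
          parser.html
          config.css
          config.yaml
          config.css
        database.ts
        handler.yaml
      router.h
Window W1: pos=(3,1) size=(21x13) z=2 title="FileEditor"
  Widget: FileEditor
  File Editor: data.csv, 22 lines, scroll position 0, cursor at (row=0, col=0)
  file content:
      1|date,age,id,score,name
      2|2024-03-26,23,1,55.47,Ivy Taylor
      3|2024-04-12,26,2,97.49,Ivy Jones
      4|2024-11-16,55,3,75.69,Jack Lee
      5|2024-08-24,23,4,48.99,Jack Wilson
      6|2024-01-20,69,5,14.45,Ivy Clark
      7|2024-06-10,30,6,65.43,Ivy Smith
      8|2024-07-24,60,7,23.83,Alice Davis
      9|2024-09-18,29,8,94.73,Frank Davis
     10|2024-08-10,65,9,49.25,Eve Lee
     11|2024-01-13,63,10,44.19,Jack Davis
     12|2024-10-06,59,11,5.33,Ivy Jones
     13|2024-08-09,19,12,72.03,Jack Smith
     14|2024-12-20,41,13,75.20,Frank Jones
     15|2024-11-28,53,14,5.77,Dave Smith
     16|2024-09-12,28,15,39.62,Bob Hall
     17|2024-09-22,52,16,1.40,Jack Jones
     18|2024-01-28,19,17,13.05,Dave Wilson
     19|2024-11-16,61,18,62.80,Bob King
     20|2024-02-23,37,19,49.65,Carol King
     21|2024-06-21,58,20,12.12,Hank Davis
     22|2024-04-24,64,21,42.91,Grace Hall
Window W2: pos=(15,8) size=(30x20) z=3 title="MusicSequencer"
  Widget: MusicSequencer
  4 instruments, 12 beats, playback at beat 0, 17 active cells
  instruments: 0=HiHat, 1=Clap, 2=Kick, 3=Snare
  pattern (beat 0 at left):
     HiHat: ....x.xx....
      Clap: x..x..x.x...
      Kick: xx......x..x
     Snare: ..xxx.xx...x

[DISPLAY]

  ┃█ate,age,id,score,▲┃               
  ┃2024-03-26,23,1,55█┃               
  ┃2024-04-12,26,2,97░┃               
  ┃2024-11-16,55,3,75░┃               
  ┃2024-08-24,┏━━━━━━━━━━━━━━━━━━━━━━━
  ┃2024-01-20,┃ MusicSequencer        
  ┃2024-06-10,┠───────────────────────
  ┃2024-07-24,┃      ▼12345678901     
  ┃2024-09-18,┃ HiHat····█·██····     
  ┗━━━━━━━━━━━┃  Clap█··█··█·█···     
  ┃           ┃  Kick██······█··█     
  ┗━━━━━━━━━━━┃ Snare··███·██···█     
              ┃                       
              ┃                       
              ┃                       
              ┃                       
              ┃                       
              ┃                       


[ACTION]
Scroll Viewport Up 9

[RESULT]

                                      
  ┏━━━━━━━━━━━━━━━━━━━┓━━━━━━━━━━━━━━━
  ┃ FileEditor        ┃               
  ┠───────────────────┨───────────────
  ┃█ate,age,id,score,▲┃               
  ┃2024-03-26,23,1,55█┃               
  ┃2024-04-12,26,2,97░┃               
  ┃2024-11-16,55,3,75░┃               
  ┃2024-08-24,┏━━━━━━━━━━━━━━━━━━━━━━━
  ┃2024-01-20,┃ MusicSequencer        
  ┃2024-06-10,┠───────────────────────
  ┃2024-07-24,┃      ▼12345678901     
  ┃2024-09-18,┃ HiHat····█·██····     
  ┗━━━━━━━━━━━┃  Clap█··█··█·█···     
  ┃           ┃  Kick██······█··█     
  ┗━━━━━━━━━━━┃ Snare··███·██···█     
              ┃                       
              ┃                       


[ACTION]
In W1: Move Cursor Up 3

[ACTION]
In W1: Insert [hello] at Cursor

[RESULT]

                                      
  ┏━━━━━━━━━━━━━━━━━━━┓━━━━━━━━━━━━━━━
  ┃ FileEditor        ┃               
  ┠───────────────────┨───────────────
  ┃hello█ate,age,id,s▲┃               
  ┃2024-03-26,23,1,55█┃               
  ┃2024-04-12,26,2,97░┃               
  ┃2024-11-16,55,3,75░┃               
  ┃2024-08-24,┏━━━━━━━━━━━━━━━━━━━━━━━
  ┃2024-01-20,┃ MusicSequencer        
  ┃2024-06-10,┠───────────────────────
  ┃2024-07-24,┃      ▼12345678901     
  ┃2024-09-18,┃ HiHat····█·██····     
  ┗━━━━━━━━━━━┃  Clap█··█··█·█···     
  ┃           ┃  Kick██······█··█     
  ┗━━━━━━━━━━━┃ Snare··███·██···█     
              ┃                       
              ┃                       


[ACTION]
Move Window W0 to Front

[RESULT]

                                      
  ┏━━━━━━━━━━━━━━━━━━━━━━━━━━━━━━━━━━━
  ┃ FileBrowser                       
  ┠───────────────────────────────────
  ┃> [-] repo/                        
  ┃    parser.json                    
  ┃    [+] scripts/                   
  ┃    [+] models/                    
  ┃    router.h                       
  ┃                                   
  ┃                                   
  ┃                                   
  ┃                                   
  ┃                                   
  ┃                                   
  ┗━━━━━━━━━━━━━━━━━━━━━━━━━━━━━━━━━━━
              ┃                       
              ┃                       


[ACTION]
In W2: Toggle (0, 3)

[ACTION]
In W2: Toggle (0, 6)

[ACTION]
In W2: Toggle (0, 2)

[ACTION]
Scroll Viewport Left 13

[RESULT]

                                      
   ┏━━━━━━━━━━━━━━━━━━━━━━━━━━━━━━━━━━
   ┃ FileBrowser                      
   ┠──────────────────────────────────
   ┃> [-] repo/                       
   ┃    parser.json                   
   ┃    [+] scripts/                  
   ┃    [+] models/                   
   ┃    router.h                      
   ┃                                  
   ┃                                  
   ┃                                  
   ┃                                  
   ┃                                  
   ┃                                  
   ┗━━━━━━━━━━━━━━━━━━━━━━━━━━━━━━━━━━
               ┃                      
               ┃                      


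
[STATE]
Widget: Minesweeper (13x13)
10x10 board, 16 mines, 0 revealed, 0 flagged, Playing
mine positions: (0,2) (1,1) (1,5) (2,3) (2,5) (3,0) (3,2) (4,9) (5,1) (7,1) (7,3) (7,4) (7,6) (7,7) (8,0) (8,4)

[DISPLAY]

■■■■■■■■■■   
■■■■■■■■■■   
■■■■■■■■■■   
■■■■■■■■■■   
■■■■■■■■■■   
■■■■■■■■■■   
■■■■■■■■■■   
■■■■■■■■■■   
■■■■■■■■■■   
■■■■■■■■■■   
             
             
             


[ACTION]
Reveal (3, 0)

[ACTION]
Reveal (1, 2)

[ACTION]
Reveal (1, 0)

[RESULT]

■■✹■■■■■■■   
■✹■■■✹■■■■   
■■■✹■✹■■■■   
✹■✹■■■■■■■   
■■■■■■■■■✹   
■✹■■■■■■■■   
■■■■■■■■■■   
■✹■✹✹■✹✹■■   
✹■■■✹■■■■■   
■■■■■■■■■■   
             
             
             


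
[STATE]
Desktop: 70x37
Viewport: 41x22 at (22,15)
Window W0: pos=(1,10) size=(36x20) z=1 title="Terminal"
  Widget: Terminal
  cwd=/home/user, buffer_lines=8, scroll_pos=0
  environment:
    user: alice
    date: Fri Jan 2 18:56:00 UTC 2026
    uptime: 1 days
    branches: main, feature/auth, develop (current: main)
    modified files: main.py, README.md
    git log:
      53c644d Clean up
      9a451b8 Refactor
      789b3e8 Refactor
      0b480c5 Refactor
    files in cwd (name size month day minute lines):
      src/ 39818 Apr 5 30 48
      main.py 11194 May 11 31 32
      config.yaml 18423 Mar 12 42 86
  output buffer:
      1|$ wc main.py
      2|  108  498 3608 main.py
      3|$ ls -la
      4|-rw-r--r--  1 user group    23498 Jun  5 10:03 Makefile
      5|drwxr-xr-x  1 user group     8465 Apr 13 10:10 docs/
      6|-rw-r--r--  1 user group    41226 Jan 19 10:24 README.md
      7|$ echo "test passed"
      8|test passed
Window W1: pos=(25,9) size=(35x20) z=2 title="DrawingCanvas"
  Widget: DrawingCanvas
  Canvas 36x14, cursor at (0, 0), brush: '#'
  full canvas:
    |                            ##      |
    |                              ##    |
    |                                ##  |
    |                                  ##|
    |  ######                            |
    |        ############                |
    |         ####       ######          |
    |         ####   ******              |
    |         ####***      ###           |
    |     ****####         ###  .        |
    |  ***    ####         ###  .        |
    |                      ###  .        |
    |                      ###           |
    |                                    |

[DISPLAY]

   ┃                                 ┃   
rou┃  ######                         ┃   
rou┃        ############             ┃   
rou┃         ####       ######       ┃   
   ┃         ####   ******           ┃   
   ┃         ####***      ###        ┃   
   ┃     ****####         ###  .     ┃   
   ┃  ***    ####         ###  .     ┃   
   ┃                      ###  .     ┃   
   ┃                      ###        ┃   
   ┃                                 ┃   
   ┃                                 ┃   
   ┃                                 ┃   
   ┗━━━━━━━━━━━━━━━━━━━━━━━━━━━━━━━━━┛   
━━━━━━━━━━━━━━┛                          
                                         
                                         
                                         
                                         
                                         
                                         
                                         


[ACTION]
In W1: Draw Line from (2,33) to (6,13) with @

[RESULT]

   ┃                          @@@@@  ┃   
rou┃  ######             @@@@@       ┃   
rou┃        ########@@@@@            ┃   
rou┃         ####@@@    ######       ┃   
   ┃         ####   ******           ┃   
   ┃         ####***      ###        ┃   
   ┃     ****####         ###  .     ┃   
   ┃  ***    ####         ###  .     ┃   
   ┃                      ###  .     ┃   
   ┃                      ###        ┃   
   ┃                                 ┃   
   ┃                                 ┃   
   ┃                                 ┃   
   ┗━━━━━━━━━━━━━━━━━━━━━━━━━━━━━━━━━┛   
━━━━━━━━━━━━━━┛                          
                                         
                                         
                                         
                                         
                                         
                                         
                                         


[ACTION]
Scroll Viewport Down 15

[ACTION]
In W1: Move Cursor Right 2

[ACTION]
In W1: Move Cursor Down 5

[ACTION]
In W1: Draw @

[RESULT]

   ┃                          @@@@@  ┃   
rou┃  ######             @@@@@       ┃   
rou┃  @     ########@@@@@            ┃   
rou┃         ####@@@    ######       ┃   
   ┃         ####   ******           ┃   
   ┃         ####***      ###        ┃   
   ┃     ****####         ###  .     ┃   
   ┃  ***    ####         ###  .     ┃   
   ┃                      ###  .     ┃   
   ┃                      ###        ┃   
   ┃                                 ┃   
   ┃                                 ┃   
   ┃                                 ┃   
   ┗━━━━━━━━━━━━━━━━━━━━━━━━━━━━━━━━━┛   
━━━━━━━━━━━━━━┛                          
                                         
                                         
                                         
                                         
                                         
                                         
                                         


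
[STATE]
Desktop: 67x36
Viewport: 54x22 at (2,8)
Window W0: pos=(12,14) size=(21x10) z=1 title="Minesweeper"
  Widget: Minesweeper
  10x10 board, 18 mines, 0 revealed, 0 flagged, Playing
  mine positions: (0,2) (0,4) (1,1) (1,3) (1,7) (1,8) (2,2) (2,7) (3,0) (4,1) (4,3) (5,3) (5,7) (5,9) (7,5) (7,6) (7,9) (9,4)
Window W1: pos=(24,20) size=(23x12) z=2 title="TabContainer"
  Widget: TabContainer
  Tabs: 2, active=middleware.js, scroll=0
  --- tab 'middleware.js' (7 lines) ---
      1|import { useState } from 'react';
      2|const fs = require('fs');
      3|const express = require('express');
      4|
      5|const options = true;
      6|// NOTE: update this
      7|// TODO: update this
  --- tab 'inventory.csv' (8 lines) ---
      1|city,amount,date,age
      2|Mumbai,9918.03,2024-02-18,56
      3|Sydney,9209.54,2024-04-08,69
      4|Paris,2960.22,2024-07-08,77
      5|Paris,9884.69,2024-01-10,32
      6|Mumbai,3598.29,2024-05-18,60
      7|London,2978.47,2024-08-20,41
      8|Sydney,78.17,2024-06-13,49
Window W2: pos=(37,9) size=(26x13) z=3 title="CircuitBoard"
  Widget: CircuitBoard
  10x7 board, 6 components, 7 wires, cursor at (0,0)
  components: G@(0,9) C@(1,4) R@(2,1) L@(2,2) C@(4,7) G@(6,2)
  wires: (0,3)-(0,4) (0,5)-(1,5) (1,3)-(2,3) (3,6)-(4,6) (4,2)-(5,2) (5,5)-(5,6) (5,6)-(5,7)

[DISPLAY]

                                                      
                                   ┏━━━━━━━━━━━━━━━━━━
                                   ┃ CircuitBoard     
                                   ┠──────────────────
                                   ┃   0 1 2 3 4 5 6 7
                                   ┃0  [.]          · 
          ┏━━━━━━━━━━━━━━━━━━━┓    ┃                  
          ┃ Minesweeper       ┃    ┃1               · 
          ┠───────────────────┨    ┃                │ 
          ┃■■■■■■■■■■         ┃    ┃2       R   L   · 
          ┃■■■■■■■■■■         ┃    ┃                  
          ┃■■■■■■■■■■         ┃    ┃3                 
          ┃■■■■■■■■■■ ┏━━━━━━━━━━━━┃                  
          ┃■■■■■■■■■■ ┃ TabContaine┗━━━━━━━━━━━━━━━━━━
          ┃■■■■■■■■■■ ┠─────────────────────┨         
          ┗━━━━━━━━━━━┃[middleware.js]│ inve┃         
                      ┃─────────────────────┃         
                      ┃import { useState } f┃         
                      ┃const fs = require('f┃         
                      ┃const express = requi┃         
                      ┃                     ┃         
                      ┃const options = true;┃         


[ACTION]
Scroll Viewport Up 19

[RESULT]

                                                      
                                                      
                                                      
                                                      
                                                      
                                                      
                                                      
                                                      
                                                      
                                   ┏━━━━━━━━━━━━━━━━━━
                                   ┃ CircuitBoard     
                                   ┠──────────────────
                                   ┃   0 1 2 3 4 5 6 7
                                   ┃0  [.]          · 
          ┏━━━━━━━━━━━━━━━━━━━┓    ┃                  
          ┃ Minesweeper       ┃    ┃1               · 
          ┠───────────────────┨    ┃                │ 
          ┃■■■■■■■■■■         ┃    ┃2       R   L   · 
          ┃■■■■■■■■■■         ┃    ┃                  
          ┃■■■■■■■■■■         ┃    ┃3                 
          ┃■■■■■■■■■■ ┏━━━━━━━━━━━━┃                  
          ┃■■■■■■■■■■ ┃ TabContaine┗━━━━━━━━━━━━━━━━━━


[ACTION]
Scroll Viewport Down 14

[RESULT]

          ┏━━━━━━━━━━━━━━━━━━━┓    ┃                  
          ┃ Minesweeper       ┃    ┃1               · 
          ┠───────────────────┨    ┃                │ 
          ┃■■■■■■■■■■         ┃    ┃2       R   L   · 
          ┃■■■■■■■■■■         ┃    ┃                  
          ┃■■■■■■■■■■         ┃    ┃3                 
          ┃■■■■■■■■■■ ┏━━━━━━━━━━━━┃                  
          ┃■■■■■■■■■■ ┃ TabContaine┗━━━━━━━━━━━━━━━━━━
          ┃■■■■■■■■■■ ┠─────────────────────┨         
          ┗━━━━━━━━━━━┃[middleware.js]│ inve┃         
                      ┃─────────────────────┃         
                      ┃import { useState } f┃         
                      ┃const fs = require('f┃         
                      ┃const express = requi┃         
                      ┃                     ┃         
                      ┃const options = true;┃         
                      ┃// NOTE: update this ┃         
                      ┗━━━━━━━━━━━━━━━━━━━━━┛         
                                                      
                                                      
                                                      
                                                      


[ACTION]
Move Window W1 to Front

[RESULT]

          ┏━━━━━━━━━━━━━━━━━━━┓    ┃                  
          ┃ Minesweeper       ┃    ┃1               · 
          ┠───────────────────┨    ┃                │ 
          ┃■■■■■■■■■■         ┃    ┃2       R   L   · 
          ┃■■■■■■■■■■         ┃    ┃                  
          ┃■■■■■■■■■■         ┃    ┃3                 
          ┃■■■■■■■■■■ ┏━━━━━━━━━━━━━━━━━━━━━┓         
          ┃■■■■■■■■■■ ┃ TabContainer        ┃━━━━━━━━━
          ┃■■■■■■■■■■ ┠─────────────────────┨         
          ┗━━━━━━━━━━━┃[middleware.js]│ inve┃         
                      ┃─────────────────────┃         
                      ┃import { useState } f┃         
                      ┃const fs = require('f┃         
                      ┃const express = requi┃         
                      ┃                     ┃         
                      ┃const options = true;┃         
                      ┃// NOTE: update this ┃         
                      ┗━━━━━━━━━━━━━━━━━━━━━┛         
                                                      
                                                      
                                                      
                                                      
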